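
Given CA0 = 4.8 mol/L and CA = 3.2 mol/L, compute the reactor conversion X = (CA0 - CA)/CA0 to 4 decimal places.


X = (CA0 - CA) / CA0
X = (4.8 - 3.2) / 4.8
X = 1.6 / 4.8
X = 0.3333


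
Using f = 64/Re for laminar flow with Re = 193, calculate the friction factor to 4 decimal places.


f = 64 / Re
f = 64 / 193
f = 0.3316


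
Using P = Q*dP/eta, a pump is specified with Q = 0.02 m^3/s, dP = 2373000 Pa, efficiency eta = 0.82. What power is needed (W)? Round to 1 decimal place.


P = Q * dP / eta
P = 0.02 * 2373000 / 0.82
P = 47460.0 / 0.82
P = 57878.0 W


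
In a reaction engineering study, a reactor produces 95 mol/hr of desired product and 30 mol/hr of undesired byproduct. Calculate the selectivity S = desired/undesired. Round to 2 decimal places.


S = desired product rate / undesired product rate
S = 95 / 30
S = 3.17


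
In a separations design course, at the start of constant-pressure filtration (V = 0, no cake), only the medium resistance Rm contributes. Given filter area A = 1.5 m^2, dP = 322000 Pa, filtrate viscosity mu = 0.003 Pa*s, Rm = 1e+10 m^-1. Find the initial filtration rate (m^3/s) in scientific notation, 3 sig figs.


rate = A * dP / (mu * Rm)
rate = 1.5 * 322000 / (0.003 * 1e+10)
rate = 483000.0 / 3.000e+07
rate = 1.61e-02 m^3/s


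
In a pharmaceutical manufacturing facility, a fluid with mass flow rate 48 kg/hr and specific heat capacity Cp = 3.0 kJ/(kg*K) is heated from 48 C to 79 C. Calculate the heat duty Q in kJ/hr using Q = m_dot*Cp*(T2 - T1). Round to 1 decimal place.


Q = m_dot * Cp * (T2 - T1)
Q = 48 * 3.0 * (79 - 48)
Q = 48 * 3.0 * 31
Q = 4464.0 kJ/hr


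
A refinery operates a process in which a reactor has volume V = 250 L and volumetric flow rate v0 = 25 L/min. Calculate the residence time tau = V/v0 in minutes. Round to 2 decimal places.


tau = V / v0
tau = 250 / 25
tau = 10.00 min


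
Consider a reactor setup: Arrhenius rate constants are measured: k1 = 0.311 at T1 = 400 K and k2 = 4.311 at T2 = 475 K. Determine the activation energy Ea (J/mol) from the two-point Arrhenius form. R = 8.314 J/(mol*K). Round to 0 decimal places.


Ea = R * ln(k2/k1) / (1/T1 - 1/T2)
ln(k2/k1) = ln(4.311/0.311) = 2.6291323
1/T1 - 1/T2 = 1/400 - 1/475 = 0.000394736842
Ea = 8.314 * 2.6291323 / 0.000394736842
Ea = 55375 J/mol


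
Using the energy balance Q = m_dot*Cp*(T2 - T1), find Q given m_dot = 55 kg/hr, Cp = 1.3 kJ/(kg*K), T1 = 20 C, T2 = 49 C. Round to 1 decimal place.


Q = m_dot * Cp * (T2 - T1)
Q = 55 * 1.3 * (49 - 20)
Q = 55 * 1.3 * 29
Q = 2073.5 kJ/hr


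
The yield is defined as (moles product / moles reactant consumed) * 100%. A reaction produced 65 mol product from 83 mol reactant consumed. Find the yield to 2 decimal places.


Yield = (moles product / moles consumed) * 100%
Yield = (65 / 83) * 100
Yield = 0.7831 * 100
Yield = 78.31%


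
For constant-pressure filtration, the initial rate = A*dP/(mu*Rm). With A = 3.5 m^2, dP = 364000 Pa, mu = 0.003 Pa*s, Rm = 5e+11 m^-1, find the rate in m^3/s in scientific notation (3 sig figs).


rate = A * dP / (mu * Rm)
rate = 3.5 * 364000 / (0.003 * 5e+11)
rate = 1274000.0 / 1.500e+09
rate = 8.49e-04 m^3/s


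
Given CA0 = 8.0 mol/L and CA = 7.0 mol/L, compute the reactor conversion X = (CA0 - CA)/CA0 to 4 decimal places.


X = (CA0 - CA) / CA0
X = (8.0 - 7.0) / 8.0
X = 1.0 / 8.0
X = 0.1250


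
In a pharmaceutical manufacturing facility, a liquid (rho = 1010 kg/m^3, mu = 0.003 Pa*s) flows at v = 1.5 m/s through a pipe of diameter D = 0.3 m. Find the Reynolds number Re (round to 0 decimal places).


Re = rho * v * D / mu
Re = 1010 * 1.5 * 0.3 / 0.003
Re = 454.5 / 0.003
Re = 151500


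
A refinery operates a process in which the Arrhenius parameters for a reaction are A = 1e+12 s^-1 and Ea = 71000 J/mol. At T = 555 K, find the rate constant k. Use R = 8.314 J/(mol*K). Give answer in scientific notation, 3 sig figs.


k = A * exp(-Ea/(R*T))
k = 1e+12 * exp(-71000 / (8.314 * 555))
k = 1e+12 * exp(-15.387049)
k = 2.08e+05


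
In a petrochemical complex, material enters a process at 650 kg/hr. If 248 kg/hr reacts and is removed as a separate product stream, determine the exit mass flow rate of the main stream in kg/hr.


Steady-state mass balance on the main outlet: F_out = F_in - F_removed
F_out = 650 - 248
F_out = 402 kg/hr


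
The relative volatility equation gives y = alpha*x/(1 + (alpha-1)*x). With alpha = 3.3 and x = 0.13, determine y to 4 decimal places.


y = alpha*x / (1 + (alpha-1)*x)
y = 3.3*0.13 / (1 + (3.3-1)*0.13)
y = 0.429 / (1 + 0.299)
y = 0.429 / 1.299
y = 0.3303


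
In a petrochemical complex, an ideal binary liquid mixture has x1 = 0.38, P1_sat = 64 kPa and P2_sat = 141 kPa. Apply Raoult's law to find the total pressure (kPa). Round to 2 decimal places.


P = x1*P1_sat + x2*P2_sat
x2 = 1 - x1 = 1 - 0.38 = 0.62
P = 0.38*64 + 0.62*141
P = 24.32 + 87.42
P = 111.74 kPa


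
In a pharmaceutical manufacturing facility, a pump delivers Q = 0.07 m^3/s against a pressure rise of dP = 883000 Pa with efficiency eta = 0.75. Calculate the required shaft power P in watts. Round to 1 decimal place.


P = Q * dP / eta
P = 0.07 * 883000 / 0.75
P = 61810.0 / 0.75
P = 82413.3 W


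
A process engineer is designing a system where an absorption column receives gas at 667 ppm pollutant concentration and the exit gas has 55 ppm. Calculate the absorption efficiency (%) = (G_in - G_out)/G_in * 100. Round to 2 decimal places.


Efficiency = (G_in - G_out) / G_in * 100%
Efficiency = (667 - 55) / 667 * 100
Efficiency = 612 / 667 * 100
Efficiency = 91.75%


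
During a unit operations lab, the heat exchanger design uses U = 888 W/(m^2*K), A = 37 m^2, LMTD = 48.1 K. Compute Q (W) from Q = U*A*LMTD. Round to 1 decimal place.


Q = U * A * LMTD
Q = 888 * 37 * 48.1
Q = 1580373.6 W


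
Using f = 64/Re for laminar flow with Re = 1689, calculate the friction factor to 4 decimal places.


f = 64 / Re
f = 64 / 1689
f = 0.0379


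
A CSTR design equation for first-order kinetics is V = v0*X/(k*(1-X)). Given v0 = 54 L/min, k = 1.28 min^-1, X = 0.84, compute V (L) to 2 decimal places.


V = v0 * X / (k * (1 - X))
V = 54 * 0.84 / (1.28 * (1 - 0.84))
V = 45.36 / (1.28 * 0.16)
V = 45.36 / 0.2048
V = 221.48 L


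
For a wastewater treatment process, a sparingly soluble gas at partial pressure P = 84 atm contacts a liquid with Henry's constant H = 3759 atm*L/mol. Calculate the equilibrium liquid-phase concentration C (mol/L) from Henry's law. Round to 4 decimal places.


C = P / H
C = 84 / 3759
C = 0.0223 mol/L


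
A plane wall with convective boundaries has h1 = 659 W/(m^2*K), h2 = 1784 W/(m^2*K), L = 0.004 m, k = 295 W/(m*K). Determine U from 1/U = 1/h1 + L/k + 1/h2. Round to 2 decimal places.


1/U = 1/h1 + L/k + 1/h2
1/U = 1/659 + 0.004/295 + 1/1784
1/U = 0.0015174507 + 1.35593e-05 + 0.0005605381
1/U = 0.0020915481
U = 478.11 W/(m^2*K)


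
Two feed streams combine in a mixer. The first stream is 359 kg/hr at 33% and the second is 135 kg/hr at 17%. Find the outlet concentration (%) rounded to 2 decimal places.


Mass balance on solute: F1*x1 + F2*x2 = F3*x3
F3 = F1 + F2 = 359 + 135 = 494 kg/hr
x3 = (F1*x1 + F2*x2)/F3
x3 = (359*0.33 + 135*0.17) / 494
x3 = 28.63%


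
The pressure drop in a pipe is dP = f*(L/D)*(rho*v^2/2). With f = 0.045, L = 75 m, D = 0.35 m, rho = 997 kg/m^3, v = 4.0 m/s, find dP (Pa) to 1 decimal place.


dP = f * (L/D) * (rho*v^2/2)
dP = 0.045 * (75/0.35) * (997*4.0^2/2)
L/D = 214.28571429
rho*v^2/2 = 997*16.0/2 = 7976.0
dP = 0.045 * 214.28571429 * 7976.0
dP = 76911.4 Pa


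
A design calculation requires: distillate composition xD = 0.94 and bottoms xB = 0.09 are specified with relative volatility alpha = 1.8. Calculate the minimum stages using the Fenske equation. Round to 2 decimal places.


N_min = ln((xD*(1-xB))/(xB*(1-xD))) / ln(alpha)
Numerator inside ln: 0.8554 / 0.0054 = 158.407407
ln(158.407407) = 5.06517
ln(alpha) = ln(1.8) = 0.587787
N_min = 5.06517 / 0.587787 = 8.62


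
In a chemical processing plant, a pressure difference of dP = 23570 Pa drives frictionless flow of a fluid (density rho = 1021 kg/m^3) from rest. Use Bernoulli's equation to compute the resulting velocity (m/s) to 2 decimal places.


v = sqrt(2*dP/rho)
v = sqrt(2*23570/1021)
v = sqrt(46.170421)
v = 6.79 m/s


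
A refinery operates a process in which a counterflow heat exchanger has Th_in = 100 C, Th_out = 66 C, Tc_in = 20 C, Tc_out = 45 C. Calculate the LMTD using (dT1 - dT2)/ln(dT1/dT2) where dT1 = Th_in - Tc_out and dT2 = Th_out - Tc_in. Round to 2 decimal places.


dT1 = Th_in - Tc_out = 100 - 45 = 55
dT2 = Th_out - Tc_in = 66 - 20 = 46
LMTD = (dT1 - dT2) / ln(dT1/dT2)
LMTD = (55 - 46) / ln(55/46)
LMTD = 50.37 K


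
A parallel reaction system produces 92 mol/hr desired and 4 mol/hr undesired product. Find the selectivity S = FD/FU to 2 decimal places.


S = desired product rate / undesired product rate
S = 92 / 4
S = 23.00


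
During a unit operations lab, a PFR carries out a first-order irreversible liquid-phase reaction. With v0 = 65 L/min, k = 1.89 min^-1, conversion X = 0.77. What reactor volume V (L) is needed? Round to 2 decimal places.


V = (v0/k) * ln(1/(1-X))
V = (65/1.89) * ln(1/(1-0.77))
V = 34.391534 * ln(4.347826)
V = 34.391534 * 1.469676
V = 50.54 L


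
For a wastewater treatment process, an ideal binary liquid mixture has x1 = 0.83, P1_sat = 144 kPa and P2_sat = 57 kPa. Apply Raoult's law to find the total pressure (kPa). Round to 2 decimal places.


P = x1*P1_sat + x2*P2_sat
x2 = 1 - x1 = 1 - 0.83 = 0.17
P = 0.83*144 + 0.17*57
P = 119.52 + 9.69
P = 129.21 kPa


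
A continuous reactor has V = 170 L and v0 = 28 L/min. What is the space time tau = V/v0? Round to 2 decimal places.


tau = V / v0
tau = 170 / 28
tau = 6.07 min


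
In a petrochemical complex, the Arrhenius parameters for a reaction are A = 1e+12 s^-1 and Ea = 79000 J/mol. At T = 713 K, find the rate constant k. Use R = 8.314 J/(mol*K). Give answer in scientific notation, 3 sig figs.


k = A * exp(-Ea/(R*T))
k = 1e+12 * exp(-79000 / (8.314 * 713))
k = 1e+12 * exp(-13.326851)
k = 1.63e+06


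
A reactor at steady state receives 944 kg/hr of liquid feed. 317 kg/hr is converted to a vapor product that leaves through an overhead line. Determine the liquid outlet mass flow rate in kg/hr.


Steady-state mass balance on the main outlet: F_out = F_in - F_removed
F_out = 944 - 317
F_out = 627 kg/hr


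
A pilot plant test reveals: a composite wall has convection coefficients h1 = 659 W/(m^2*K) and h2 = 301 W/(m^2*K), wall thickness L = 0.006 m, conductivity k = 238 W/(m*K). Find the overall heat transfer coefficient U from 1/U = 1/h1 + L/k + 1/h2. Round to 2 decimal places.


1/U = 1/h1 + L/k + 1/h2
1/U = 1/659 + 0.006/238 + 1/301
1/U = 0.0015174507 + 2.52101e-05 + 0.0033222591
1/U = 0.0048649199
U = 205.55 W/(m^2*K)


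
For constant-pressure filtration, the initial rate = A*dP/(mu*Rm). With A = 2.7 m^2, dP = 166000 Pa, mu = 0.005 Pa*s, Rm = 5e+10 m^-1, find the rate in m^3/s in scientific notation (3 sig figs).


rate = A * dP / (mu * Rm)
rate = 2.7 * 166000 / (0.005 * 5e+10)
rate = 448200.0 / 2.500e+08
rate = 1.79e-03 m^3/s


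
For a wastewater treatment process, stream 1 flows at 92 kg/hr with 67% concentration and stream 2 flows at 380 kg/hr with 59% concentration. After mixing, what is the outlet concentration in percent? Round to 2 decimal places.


Mass balance on solute: F1*x1 + F2*x2 = F3*x3
F3 = F1 + F2 = 92 + 380 = 472 kg/hr
x3 = (F1*x1 + F2*x2)/F3
x3 = (92*0.67 + 380*0.59) / 472
x3 = 60.56%


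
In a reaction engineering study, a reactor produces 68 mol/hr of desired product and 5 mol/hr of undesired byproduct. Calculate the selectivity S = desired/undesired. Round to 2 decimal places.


S = desired product rate / undesired product rate
S = 68 / 5
S = 13.60


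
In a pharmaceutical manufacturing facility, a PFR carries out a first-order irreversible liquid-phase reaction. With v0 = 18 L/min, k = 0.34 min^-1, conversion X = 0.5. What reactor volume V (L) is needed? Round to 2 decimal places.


V = (v0/k) * ln(1/(1-X))
V = (18/0.34) * ln(1/(1-0.5))
V = 52.941176 * ln(2.0)
V = 52.941176 * 0.693147
V = 36.70 L


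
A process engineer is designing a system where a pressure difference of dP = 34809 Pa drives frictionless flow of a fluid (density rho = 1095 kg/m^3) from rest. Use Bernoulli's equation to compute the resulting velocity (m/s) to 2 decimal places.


v = sqrt(2*dP/rho)
v = sqrt(2*34809/1095)
v = sqrt(63.578082)
v = 7.97 m/s


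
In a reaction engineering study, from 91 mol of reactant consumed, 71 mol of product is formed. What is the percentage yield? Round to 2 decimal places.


Yield = (moles product / moles consumed) * 100%
Yield = (71 / 91) * 100
Yield = 0.7802 * 100
Yield = 78.02%


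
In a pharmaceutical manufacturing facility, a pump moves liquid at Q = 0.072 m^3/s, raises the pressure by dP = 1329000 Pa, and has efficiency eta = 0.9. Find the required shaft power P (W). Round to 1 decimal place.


P = Q * dP / eta
P = 0.072 * 1329000 / 0.9
P = 95688.0 / 0.9
P = 106320.0 W


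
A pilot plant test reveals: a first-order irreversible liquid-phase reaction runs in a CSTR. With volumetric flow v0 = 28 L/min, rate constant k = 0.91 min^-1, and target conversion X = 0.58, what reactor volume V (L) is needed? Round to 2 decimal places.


V = v0 * X / (k * (1 - X))
V = 28 * 0.58 / (0.91 * (1 - 0.58))
V = 16.24 / (0.91 * 0.42)
V = 16.24 / 0.3822
V = 42.49 L


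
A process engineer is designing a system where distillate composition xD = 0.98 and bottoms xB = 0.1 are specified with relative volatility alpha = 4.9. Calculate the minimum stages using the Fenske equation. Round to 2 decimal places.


N_min = ln((xD*(1-xB))/(xB*(1-xD))) / ln(alpha)
Numerator inside ln: 0.882 / 0.002 = 441.0
ln(441.0) = 6.089045
ln(alpha) = ln(4.9) = 1.589235
N_min = 6.089045 / 1.589235 = 3.83


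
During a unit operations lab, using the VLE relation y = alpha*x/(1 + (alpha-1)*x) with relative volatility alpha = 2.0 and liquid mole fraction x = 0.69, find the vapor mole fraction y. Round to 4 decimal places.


y = alpha*x / (1 + (alpha-1)*x)
y = 2.0*0.69 / (1 + (2.0-1)*0.69)
y = 1.38 / (1 + 0.69)
y = 1.38 / 1.69
y = 0.8166


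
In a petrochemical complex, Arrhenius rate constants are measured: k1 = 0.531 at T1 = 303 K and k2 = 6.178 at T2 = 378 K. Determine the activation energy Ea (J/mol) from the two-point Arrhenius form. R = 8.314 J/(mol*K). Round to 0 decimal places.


Ea = R * ln(k2/k1) / (1/T1 - 1/T2)
ln(k2/k1) = ln(6.178/0.531) = 2.4539879
1/T1 - 1/T2 = 1/303 - 1/378 = 0.000654827388
Ea = 8.314 * 2.4539879 / 0.000654827388
Ea = 31157 J/mol


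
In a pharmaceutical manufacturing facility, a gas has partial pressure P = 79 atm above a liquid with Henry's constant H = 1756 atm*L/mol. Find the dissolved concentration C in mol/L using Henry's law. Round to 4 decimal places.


C = P / H
C = 79 / 1756
C = 0.0450 mol/L


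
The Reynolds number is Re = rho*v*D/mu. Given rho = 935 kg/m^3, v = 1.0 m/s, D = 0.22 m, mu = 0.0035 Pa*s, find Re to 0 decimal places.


Re = rho * v * D / mu
Re = 935 * 1.0 * 0.22 / 0.0035
Re = 205.7 / 0.0035
Re = 58771


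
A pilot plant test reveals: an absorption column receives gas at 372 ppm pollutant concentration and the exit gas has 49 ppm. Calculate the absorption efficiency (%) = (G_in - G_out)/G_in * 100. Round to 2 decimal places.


Efficiency = (G_in - G_out) / G_in * 100%
Efficiency = (372 - 49) / 372 * 100
Efficiency = 323 / 372 * 100
Efficiency = 86.83%


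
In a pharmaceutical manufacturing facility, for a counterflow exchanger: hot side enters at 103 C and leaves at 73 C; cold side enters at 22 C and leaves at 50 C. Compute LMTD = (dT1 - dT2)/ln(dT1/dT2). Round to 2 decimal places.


dT1 = Th_in - Tc_out = 103 - 50 = 53
dT2 = Th_out - Tc_in = 73 - 22 = 51
LMTD = (dT1 - dT2) / ln(dT1/dT2)
LMTD = (53 - 51) / ln(53/51)
LMTD = 51.99 K


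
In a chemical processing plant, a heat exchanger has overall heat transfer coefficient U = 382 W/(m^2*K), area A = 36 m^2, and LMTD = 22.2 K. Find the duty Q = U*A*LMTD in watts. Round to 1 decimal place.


Q = U * A * LMTD
Q = 382 * 36 * 22.2
Q = 305294.4 W


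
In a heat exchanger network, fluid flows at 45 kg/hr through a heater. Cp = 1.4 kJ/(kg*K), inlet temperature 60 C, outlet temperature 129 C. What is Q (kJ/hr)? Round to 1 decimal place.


Q = m_dot * Cp * (T2 - T1)
Q = 45 * 1.4 * (129 - 60)
Q = 45 * 1.4 * 69
Q = 4347.0 kJ/hr


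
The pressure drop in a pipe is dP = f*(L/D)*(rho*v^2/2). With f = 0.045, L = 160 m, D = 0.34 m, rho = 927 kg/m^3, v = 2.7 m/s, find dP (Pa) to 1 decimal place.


dP = f * (L/D) * (rho*v^2/2)
dP = 0.045 * (160/0.34) * (927*2.7^2/2)
L/D = 470.58823529
rho*v^2/2 = 927*7.29/2 = 3378.915
dP = 0.045 * 470.58823529 * 3378.915
dP = 71553.5 Pa


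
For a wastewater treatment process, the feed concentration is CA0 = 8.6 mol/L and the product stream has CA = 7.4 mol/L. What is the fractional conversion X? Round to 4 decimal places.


X = (CA0 - CA) / CA0
X = (8.6 - 7.4) / 8.6
X = 1.2 / 8.6
X = 0.1395


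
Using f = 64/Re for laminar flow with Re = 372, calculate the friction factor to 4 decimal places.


f = 64 / Re
f = 64 / 372
f = 0.1720


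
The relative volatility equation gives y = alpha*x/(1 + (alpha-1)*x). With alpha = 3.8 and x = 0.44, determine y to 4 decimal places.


y = alpha*x / (1 + (alpha-1)*x)
y = 3.8*0.44 / (1 + (3.8-1)*0.44)
y = 1.672 / (1 + 1.232)
y = 1.672 / 2.232
y = 0.7491


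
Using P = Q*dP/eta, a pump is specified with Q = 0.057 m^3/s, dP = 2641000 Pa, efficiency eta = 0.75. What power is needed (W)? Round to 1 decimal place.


P = Q * dP / eta
P = 0.057 * 2641000 / 0.75
P = 150537.0 / 0.75
P = 200716.0 W


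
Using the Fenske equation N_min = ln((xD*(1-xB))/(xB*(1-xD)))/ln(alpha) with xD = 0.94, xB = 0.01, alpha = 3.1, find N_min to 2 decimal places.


N_min = ln((xD*(1-xB))/(xB*(1-xD))) / ln(alpha)
Numerator inside ln: 0.9306 / 0.0006 = 1551.0
ln(1551.0) = 7.346655
ln(alpha) = ln(3.1) = 1.131402
N_min = 7.346655 / 1.131402 = 6.49


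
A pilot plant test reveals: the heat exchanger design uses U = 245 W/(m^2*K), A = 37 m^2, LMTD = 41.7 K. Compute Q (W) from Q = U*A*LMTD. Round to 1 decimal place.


Q = U * A * LMTD
Q = 245 * 37 * 41.7
Q = 378010.5 W


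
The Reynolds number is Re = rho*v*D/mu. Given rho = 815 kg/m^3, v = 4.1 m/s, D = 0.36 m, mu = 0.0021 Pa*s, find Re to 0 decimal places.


Re = rho * v * D / mu
Re = 815 * 4.1 * 0.36 / 0.0021
Re = 1202.94 / 0.0021
Re = 572829


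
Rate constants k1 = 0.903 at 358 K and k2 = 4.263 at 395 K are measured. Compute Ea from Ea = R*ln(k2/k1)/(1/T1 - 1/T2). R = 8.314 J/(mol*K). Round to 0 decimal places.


Ea = R * ln(k2/k1) / (1/T1 - 1/T2)
ln(k2/k1) = ln(4.263/0.903) = 1.5520059
1/T1 - 1/T2 = 1/358 - 1/395 = 0.00026165052
Ea = 8.314 * 1.5520059 / 0.00026165052
Ea = 49315 J/mol


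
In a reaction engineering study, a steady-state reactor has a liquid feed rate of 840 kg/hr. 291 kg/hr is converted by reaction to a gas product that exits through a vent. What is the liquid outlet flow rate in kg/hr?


Steady-state mass balance on the main outlet: F_out = F_in - F_removed
F_out = 840 - 291
F_out = 549 kg/hr


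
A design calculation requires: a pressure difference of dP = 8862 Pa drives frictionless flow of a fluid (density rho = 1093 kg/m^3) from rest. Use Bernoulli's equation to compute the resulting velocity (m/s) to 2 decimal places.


v = sqrt(2*dP/rho)
v = sqrt(2*8862/1093)
v = sqrt(16.215919)
v = 4.03 m/s


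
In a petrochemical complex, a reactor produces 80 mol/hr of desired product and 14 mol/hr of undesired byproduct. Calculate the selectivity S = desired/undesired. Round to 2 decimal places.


S = desired product rate / undesired product rate
S = 80 / 14
S = 5.71


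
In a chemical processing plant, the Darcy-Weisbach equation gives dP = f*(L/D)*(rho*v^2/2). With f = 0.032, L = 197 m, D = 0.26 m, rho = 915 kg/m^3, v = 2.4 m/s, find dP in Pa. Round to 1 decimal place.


dP = f * (L/D) * (rho*v^2/2)
dP = 0.032 * (197/0.26) * (915*2.4^2/2)
L/D = 757.69230769
rho*v^2/2 = 915*5.76/2 = 2635.2
dP = 0.032 * 757.69230769 * 2635.2
dP = 63893.5 Pa


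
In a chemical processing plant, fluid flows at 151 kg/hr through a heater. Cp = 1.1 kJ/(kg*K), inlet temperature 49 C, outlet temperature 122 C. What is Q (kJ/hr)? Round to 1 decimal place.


Q = m_dot * Cp * (T2 - T1)
Q = 151 * 1.1 * (122 - 49)
Q = 151 * 1.1 * 73
Q = 12125.3 kJ/hr


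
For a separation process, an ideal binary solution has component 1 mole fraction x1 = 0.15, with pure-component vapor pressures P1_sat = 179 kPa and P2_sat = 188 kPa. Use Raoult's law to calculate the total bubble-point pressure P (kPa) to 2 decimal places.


P = x1*P1_sat + x2*P2_sat
x2 = 1 - x1 = 1 - 0.15 = 0.85
P = 0.15*179 + 0.85*188
P = 26.85 + 159.8
P = 186.65 kPa


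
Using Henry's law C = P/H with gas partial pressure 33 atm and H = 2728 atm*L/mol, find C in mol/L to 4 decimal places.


C = P / H
C = 33 / 2728
C = 0.0121 mol/L


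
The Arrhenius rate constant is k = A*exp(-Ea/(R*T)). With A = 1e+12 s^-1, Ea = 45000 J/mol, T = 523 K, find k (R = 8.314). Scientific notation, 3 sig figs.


k = A * exp(-Ea/(R*T))
k = 1e+12 * exp(-45000 / (8.314 * 523))
k = 1e+12 * exp(-10.349058)
k = 3.20e+07


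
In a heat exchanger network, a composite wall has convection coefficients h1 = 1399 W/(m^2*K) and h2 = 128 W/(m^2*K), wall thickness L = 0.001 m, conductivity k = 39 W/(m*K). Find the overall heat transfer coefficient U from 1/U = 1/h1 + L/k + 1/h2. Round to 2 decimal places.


1/U = 1/h1 + L/k + 1/h2
1/U = 1/1399 + 0.001/39 + 1/128
1/U = 0.0007147963 + 2.5641e-05 + 0.0078125
1/U = 0.0085529373
U = 116.92 W/(m^2*K)


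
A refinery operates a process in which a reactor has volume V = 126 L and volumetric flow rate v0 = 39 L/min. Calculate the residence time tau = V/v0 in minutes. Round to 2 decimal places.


tau = V / v0
tau = 126 / 39
tau = 3.23 min


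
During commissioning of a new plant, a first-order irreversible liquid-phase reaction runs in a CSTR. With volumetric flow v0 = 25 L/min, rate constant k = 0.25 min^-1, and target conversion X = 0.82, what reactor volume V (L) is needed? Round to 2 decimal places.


V = v0 * X / (k * (1 - X))
V = 25 * 0.82 / (0.25 * (1 - 0.82))
V = 20.5 / (0.25 * 0.18)
V = 20.5 / 0.045
V = 455.56 L


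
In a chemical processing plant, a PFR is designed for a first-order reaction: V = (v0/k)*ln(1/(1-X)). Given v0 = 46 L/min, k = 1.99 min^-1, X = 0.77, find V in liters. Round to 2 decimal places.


V = (v0/k) * ln(1/(1-X))
V = (46/1.99) * ln(1/(1-0.77))
V = 23.115578 * ln(4.347826)
V = 23.115578 * 1.469676
V = 33.97 L


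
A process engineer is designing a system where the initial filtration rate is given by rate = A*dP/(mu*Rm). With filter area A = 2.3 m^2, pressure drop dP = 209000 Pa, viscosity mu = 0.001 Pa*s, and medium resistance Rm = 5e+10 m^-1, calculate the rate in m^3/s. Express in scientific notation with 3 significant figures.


rate = A * dP / (mu * Rm)
rate = 2.3 * 209000 / (0.001 * 5e+10)
rate = 480700.0 / 5.000e+07
rate = 9.61e-03 m^3/s


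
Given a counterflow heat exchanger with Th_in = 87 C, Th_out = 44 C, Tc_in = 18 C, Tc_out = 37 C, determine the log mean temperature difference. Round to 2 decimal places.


dT1 = Th_in - Tc_out = 87 - 37 = 50
dT2 = Th_out - Tc_in = 44 - 18 = 26
LMTD = (dT1 - dT2) / ln(dT1/dT2)
LMTD = (50 - 26) / ln(50/26)
LMTD = 36.70 K


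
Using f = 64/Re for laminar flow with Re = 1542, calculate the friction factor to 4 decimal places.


f = 64 / Re
f = 64 / 1542
f = 0.0415


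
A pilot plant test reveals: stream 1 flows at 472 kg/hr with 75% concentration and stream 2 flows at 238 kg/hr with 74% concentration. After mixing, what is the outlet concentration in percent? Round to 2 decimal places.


Mass balance on solute: F1*x1 + F2*x2 = F3*x3
F3 = F1 + F2 = 472 + 238 = 710 kg/hr
x3 = (F1*x1 + F2*x2)/F3
x3 = (472*0.75 + 238*0.74) / 710
x3 = 74.66%


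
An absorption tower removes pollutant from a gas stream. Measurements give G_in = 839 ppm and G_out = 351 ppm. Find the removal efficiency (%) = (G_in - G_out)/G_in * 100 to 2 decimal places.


Efficiency = (G_in - G_out) / G_in * 100%
Efficiency = (839 - 351) / 839 * 100
Efficiency = 488 / 839 * 100
Efficiency = 58.16%


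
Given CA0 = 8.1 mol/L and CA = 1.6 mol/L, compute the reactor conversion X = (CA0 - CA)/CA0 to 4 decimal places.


X = (CA0 - CA) / CA0
X = (8.1 - 1.6) / 8.1
X = 6.5 / 8.1
X = 0.8025


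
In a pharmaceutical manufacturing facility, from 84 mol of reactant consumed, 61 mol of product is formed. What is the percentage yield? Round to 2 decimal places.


Yield = (moles product / moles consumed) * 100%
Yield = (61 / 84) * 100
Yield = 0.7262 * 100
Yield = 72.62%


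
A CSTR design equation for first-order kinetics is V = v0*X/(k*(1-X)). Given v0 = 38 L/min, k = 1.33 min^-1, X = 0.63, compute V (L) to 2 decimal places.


V = v0 * X / (k * (1 - X))
V = 38 * 0.63 / (1.33 * (1 - 0.63))
V = 23.94 / (1.33 * 0.37)
V = 23.94 / 0.4921
V = 48.65 L


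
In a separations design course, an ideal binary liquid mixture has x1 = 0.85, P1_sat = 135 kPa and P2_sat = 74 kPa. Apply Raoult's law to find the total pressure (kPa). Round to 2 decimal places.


P = x1*P1_sat + x2*P2_sat
x2 = 1 - x1 = 1 - 0.85 = 0.15
P = 0.85*135 + 0.15*74
P = 114.75 + 11.1
P = 125.85 kPa


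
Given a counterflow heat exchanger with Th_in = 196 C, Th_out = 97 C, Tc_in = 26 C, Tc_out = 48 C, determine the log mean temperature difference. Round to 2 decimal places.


dT1 = Th_in - Tc_out = 196 - 48 = 148
dT2 = Th_out - Tc_in = 97 - 26 = 71
LMTD = (dT1 - dT2) / ln(dT1/dT2)
LMTD = (148 - 71) / ln(148/71)
LMTD = 104.83 K


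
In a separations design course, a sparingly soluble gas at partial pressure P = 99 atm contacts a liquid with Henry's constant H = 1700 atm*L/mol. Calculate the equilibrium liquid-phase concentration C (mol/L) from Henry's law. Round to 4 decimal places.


C = P / H
C = 99 / 1700
C = 0.0582 mol/L


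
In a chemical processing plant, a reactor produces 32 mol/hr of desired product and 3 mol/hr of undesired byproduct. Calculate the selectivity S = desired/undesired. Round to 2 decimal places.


S = desired product rate / undesired product rate
S = 32 / 3
S = 10.67


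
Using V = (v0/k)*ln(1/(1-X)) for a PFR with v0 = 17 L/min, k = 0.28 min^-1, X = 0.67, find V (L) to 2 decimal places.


V = (v0/k) * ln(1/(1-X))
V = (17/0.28) * ln(1/(1-0.67))
V = 60.714286 * ln(3.030303)
V = 60.714286 * 1.108663
V = 67.31 L


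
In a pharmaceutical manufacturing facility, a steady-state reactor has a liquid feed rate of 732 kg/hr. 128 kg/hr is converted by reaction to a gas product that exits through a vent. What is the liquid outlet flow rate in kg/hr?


Steady-state mass balance on the main outlet: F_out = F_in - F_removed
F_out = 732 - 128
F_out = 604 kg/hr


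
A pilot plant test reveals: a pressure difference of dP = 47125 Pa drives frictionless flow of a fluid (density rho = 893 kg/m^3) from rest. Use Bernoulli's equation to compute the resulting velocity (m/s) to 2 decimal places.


v = sqrt(2*dP/rho)
v = sqrt(2*47125/893)
v = sqrt(105.543113)
v = 10.27 m/s


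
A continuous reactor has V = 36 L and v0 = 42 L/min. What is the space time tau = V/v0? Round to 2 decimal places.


tau = V / v0
tau = 36 / 42
tau = 0.86 min


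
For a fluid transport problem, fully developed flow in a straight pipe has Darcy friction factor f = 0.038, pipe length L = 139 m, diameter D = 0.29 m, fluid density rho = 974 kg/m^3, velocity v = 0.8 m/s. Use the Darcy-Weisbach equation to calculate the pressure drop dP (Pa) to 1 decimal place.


dP = f * (L/D) * (rho*v^2/2)
dP = 0.038 * (139/0.29) * (974*0.8^2/2)
L/D = 479.31034483
rho*v^2/2 = 974*0.64/2 = 311.68
dP = 0.038 * 479.31034483 * 311.68
dP = 5676.9 Pa


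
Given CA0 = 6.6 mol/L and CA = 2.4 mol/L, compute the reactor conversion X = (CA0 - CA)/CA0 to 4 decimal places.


X = (CA0 - CA) / CA0
X = (6.6 - 2.4) / 6.6
X = 4.2 / 6.6
X = 0.6364


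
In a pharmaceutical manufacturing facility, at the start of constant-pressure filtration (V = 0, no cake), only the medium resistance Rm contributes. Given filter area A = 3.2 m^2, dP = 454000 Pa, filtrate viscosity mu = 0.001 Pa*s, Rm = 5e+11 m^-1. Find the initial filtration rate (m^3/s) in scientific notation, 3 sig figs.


rate = A * dP / (mu * Rm)
rate = 3.2 * 454000 / (0.001 * 5e+11)
rate = 1452800.0 / 5.000e+08
rate = 2.91e-03 m^3/s


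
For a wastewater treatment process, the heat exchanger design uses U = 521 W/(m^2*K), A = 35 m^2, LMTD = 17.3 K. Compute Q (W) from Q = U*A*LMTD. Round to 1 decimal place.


Q = U * A * LMTD
Q = 521 * 35 * 17.3
Q = 315465.5 W


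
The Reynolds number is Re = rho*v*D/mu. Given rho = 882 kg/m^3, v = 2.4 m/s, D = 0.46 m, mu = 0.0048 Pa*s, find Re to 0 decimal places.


Re = rho * v * D / mu
Re = 882 * 2.4 * 0.46 / 0.0048
Re = 973.728 / 0.0048
Re = 202860


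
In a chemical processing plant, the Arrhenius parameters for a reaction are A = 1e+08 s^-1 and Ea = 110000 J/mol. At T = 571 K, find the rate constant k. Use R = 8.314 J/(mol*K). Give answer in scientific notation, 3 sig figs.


k = A * exp(-Ea/(R*T))
k = 1e+08 * exp(-110000 / (8.314 * 571))
k = 1e+08 * exp(-23.171095)
k = 8.65e-03


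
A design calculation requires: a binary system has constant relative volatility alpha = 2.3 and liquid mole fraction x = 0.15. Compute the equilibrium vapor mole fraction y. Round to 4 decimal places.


y = alpha*x / (1 + (alpha-1)*x)
y = 2.3*0.15 / (1 + (2.3-1)*0.15)
y = 0.345 / (1 + 0.195)
y = 0.345 / 1.195
y = 0.2887


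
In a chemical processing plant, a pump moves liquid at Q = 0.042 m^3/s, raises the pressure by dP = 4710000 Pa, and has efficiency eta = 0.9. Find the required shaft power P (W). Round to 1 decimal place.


P = Q * dP / eta
P = 0.042 * 4710000 / 0.9
P = 197820.0 / 0.9
P = 219800.0 W


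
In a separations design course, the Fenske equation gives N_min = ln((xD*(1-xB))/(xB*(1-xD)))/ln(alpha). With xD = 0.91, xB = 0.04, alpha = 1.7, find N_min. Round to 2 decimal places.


N_min = ln((xD*(1-xB))/(xB*(1-xD))) / ln(alpha)
Numerator inside ln: 0.8736 / 0.0036 = 242.666667
ln(242.666667) = 5.491689
ln(alpha) = ln(1.7) = 0.530628
N_min = 5.491689 / 0.530628 = 10.35


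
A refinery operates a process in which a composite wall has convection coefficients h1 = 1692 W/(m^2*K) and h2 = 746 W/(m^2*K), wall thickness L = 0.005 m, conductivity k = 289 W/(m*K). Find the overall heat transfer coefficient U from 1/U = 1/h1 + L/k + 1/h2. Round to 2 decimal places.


1/U = 1/h1 + L/k + 1/h2
1/U = 1/1692 + 0.005/289 + 1/746
1/U = 0.0005910165 + 1.7301e-05 + 0.0013404826
1/U = 0.0019488001
U = 513.14 W/(m^2*K)


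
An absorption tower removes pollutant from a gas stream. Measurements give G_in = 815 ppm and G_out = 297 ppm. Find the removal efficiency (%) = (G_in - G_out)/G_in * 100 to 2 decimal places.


Efficiency = (G_in - G_out) / G_in * 100%
Efficiency = (815 - 297) / 815 * 100
Efficiency = 518 / 815 * 100
Efficiency = 63.56%


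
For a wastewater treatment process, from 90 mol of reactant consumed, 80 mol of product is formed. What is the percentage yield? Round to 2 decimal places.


Yield = (moles product / moles consumed) * 100%
Yield = (80 / 90) * 100
Yield = 0.8889 * 100
Yield = 88.89%


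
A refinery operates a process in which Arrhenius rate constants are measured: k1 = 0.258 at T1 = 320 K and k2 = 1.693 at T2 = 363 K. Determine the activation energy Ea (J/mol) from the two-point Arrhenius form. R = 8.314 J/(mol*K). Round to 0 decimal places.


Ea = R * ln(k2/k1) / (1/T1 - 1/T2)
ln(k2/k1) = ln(1.693/0.258) = 1.8812978
1/T1 - 1/T2 = 1/320 - 1/363 = 0.000370179063
Ea = 8.314 * 1.8812978 / 0.000370179063
Ea = 42253 J/mol


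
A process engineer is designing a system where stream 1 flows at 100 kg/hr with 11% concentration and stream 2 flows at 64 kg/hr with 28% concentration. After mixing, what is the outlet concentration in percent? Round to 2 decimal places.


Mass balance on solute: F1*x1 + F2*x2 = F3*x3
F3 = F1 + F2 = 100 + 64 = 164 kg/hr
x3 = (F1*x1 + F2*x2)/F3
x3 = (100*0.11 + 64*0.28) / 164
x3 = 17.63%


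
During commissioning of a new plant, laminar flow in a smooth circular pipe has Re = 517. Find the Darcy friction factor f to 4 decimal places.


f = 64 / Re
f = 64 / 517
f = 0.1238


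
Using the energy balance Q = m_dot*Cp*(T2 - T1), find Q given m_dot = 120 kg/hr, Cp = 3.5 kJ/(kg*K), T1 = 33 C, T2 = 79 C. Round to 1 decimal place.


Q = m_dot * Cp * (T2 - T1)
Q = 120 * 3.5 * (79 - 33)
Q = 120 * 3.5 * 46
Q = 19320.0 kJ/hr


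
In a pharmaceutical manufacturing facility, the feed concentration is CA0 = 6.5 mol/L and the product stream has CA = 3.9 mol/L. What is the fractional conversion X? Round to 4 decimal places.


X = (CA0 - CA) / CA0
X = (6.5 - 3.9) / 6.5
X = 2.6 / 6.5
X = 0.4000


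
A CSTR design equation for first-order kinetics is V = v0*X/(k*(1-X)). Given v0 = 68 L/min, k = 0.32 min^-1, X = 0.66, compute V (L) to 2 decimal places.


V = v0 * X / (k * (1 - X))
V = 68 * 0.66 / (0.32 * (1 - 0.66))
V = 44.88 / (0.32 * 0.34)
V = 44.88 / 0.1088
V = 412.50 L


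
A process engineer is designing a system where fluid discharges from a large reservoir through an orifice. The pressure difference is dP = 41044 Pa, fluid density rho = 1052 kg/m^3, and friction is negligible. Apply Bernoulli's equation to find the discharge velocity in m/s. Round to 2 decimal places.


v = sqrt(2*dP/rho)
v = sqrt(2*41044/1052)
v = sqrt(78.030418)
v = 8.83 m/s


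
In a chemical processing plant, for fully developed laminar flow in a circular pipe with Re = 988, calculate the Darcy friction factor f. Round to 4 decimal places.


f = 64 / Re
f = 64 / 988
f = 0.0648


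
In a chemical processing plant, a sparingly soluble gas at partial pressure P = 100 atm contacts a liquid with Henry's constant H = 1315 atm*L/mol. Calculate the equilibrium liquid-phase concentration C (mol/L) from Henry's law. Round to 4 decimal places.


C = P / H
C = 100 / 1315
C = 0.0760 mol/L


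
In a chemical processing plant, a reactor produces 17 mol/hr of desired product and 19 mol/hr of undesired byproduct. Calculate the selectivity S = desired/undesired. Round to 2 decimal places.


S = desired product rate / undesired product rate
S = 17 / 19
S = 0.89


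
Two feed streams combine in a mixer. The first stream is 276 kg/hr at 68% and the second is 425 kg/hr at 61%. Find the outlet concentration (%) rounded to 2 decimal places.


Mass balance on solute: F1*x1 + F2*x2 = F3*x3
F3 = F1 + F2 = 276 + 425 = 701 kg/hr
x3 = (F1*x1 + F2*x2)/F3
x3 = (276*0.68 + 425*0.61) / 701
x3 = 63.76%


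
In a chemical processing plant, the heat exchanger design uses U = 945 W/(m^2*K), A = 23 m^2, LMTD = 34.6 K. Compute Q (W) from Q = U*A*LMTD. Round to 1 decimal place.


Q = U * A * LMTD
Q = 945 * 23 * 34.6
Q = 752031.0 W


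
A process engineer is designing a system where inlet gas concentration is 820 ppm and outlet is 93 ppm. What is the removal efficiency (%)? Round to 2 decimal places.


Efficiency = (G_in - G_out) / G_in * 100%
Efficiency = (820 - 93) / 820 * 100
Efficiency = 727 / 820 * 100
Efficiency = 88.66%


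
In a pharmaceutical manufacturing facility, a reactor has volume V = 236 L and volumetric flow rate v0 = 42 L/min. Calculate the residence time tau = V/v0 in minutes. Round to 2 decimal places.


tau = V / v0
tau = 236 / 42
tau = 5.62 min


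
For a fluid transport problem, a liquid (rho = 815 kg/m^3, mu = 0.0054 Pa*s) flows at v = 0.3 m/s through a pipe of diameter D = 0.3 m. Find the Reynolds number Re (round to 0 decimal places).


Re = rho * v * D / mu
Re = 815 * 0.3 * 0.3 / 0.0054
Re = 73.35 / 0.0054
Re = 13583


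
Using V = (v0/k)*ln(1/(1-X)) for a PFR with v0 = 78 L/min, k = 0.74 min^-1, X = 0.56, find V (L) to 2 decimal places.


V = (v0/k) * ln(1/(1-X))
V = (78/0.74) * ln(1/(1-0.56))
V = 105.405405 * ln(2.272727)
V = 105.405405 * 0.82098
V = 86.54 L


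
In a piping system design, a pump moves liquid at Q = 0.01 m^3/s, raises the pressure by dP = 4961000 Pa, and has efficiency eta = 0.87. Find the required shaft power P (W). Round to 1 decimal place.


P = Q * dP / eta
P = 0.01 * 4961000 / 0.87
P = 49610.0 / 0.87
P = 57023.0 W


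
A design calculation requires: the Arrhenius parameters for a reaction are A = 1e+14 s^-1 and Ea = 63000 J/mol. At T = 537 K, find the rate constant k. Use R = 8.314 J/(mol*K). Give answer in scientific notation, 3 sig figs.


k = A * exp(-Ea/(R*T))
k = 1e+14 * exp(-63000 / (8.314 * 537))
k = 1e+14 * exp(-14.11095)
k = 7.44e+07


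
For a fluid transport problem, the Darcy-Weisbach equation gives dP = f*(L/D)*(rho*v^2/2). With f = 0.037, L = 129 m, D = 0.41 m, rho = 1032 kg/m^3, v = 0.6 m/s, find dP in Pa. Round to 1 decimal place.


dP = f * (L/D) * (rho*v^2/2)
dP = 0.037 * (129/0.41) * (1032*0.6^2/2)
L/D = 314.63414634
rho*v^2/2 = 1032*0.36/2 = 185.76
dP = 0.037 * 314.63414634 * 185.76
dP = 2162.5 Pa


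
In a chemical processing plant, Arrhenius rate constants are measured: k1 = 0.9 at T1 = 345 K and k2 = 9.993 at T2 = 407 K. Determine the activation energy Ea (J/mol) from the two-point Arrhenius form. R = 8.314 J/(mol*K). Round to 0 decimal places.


Ea = R * ln(k2/k1) / (1/T1 - 1/T2)
ln(k2/k1) = ln(9.993/0.9) = 2.4072454
1/T1 - 1/T2 = 1/345 - 1/407 = 0.000441548268
Ea = 8.314 * 2.4072454 / 0.000441548268
Ea = 45327 J/mol


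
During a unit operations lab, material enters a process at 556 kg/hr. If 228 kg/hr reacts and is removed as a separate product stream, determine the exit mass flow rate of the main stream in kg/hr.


Steady-state mass balance on the main outlet: F_out = F_in - F_removed
F_out = 556 - 228
F_out = 328 kg/hr


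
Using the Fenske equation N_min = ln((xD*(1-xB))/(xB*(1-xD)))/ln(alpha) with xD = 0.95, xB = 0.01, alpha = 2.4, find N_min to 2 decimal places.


N_min = ln((xD*(1-xB))/(xB*(1-xD))) / ln(alpha)
Numerator inside ln: 0.9405 / 0.0005 = 1881.0
ln(1881.0) = 7.539559
ln(alpha) = ln(2.4) = 0.875469
N_min = 7.539559 / 0.875469 = 8.61


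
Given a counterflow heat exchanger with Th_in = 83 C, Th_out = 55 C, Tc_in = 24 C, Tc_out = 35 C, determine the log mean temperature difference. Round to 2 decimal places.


dT1 = Th_in - Tc_out = 83 - 35 = 48
dT2 = Th_out - Tc_in = 55 - 24 = 31
LMTD = (dT1 - dT2) / ln(dT1/dT2)
LMTD = (48 - 31) / ln(48/31)
LMTD = 38.88 K


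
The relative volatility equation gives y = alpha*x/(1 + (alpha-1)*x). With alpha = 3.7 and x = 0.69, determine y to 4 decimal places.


y = alpha*x / (1 + (alpha-1)*x)
y = 3.7*0.69 / (1 + (3.7-1)*0.69)
y = 2.553 / (1 + 1.863)
y = 2.553 / 2.863
y = 0.8917


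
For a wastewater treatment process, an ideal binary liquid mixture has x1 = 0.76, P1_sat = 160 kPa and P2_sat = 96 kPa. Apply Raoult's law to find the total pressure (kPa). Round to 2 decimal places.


P = x1*P1_sat + x2*P2_sat
x2 = 1 - x1 = 1 - 0.76 = 0.24
P = 0.76*160 + 0.24*96
P = 121.6 + 23.04
P = 144.64 kPa


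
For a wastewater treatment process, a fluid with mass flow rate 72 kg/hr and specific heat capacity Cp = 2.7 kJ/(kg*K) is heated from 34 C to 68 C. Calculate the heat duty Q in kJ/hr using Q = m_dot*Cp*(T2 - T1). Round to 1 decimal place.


Q = m_dot * Cp * (T2 - T1)
Q = 72 * 2.7 * (68 - 34)
Q = 72 * 2.7 * 34
Q = 6609.6 kJ/hr


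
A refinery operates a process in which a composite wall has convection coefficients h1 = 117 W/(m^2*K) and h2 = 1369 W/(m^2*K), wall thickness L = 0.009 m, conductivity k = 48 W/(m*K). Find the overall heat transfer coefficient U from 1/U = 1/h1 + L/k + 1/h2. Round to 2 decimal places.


1/U = 1/h1 + L/k + 1/h2
1/U = 1/117 + 0.009/48 + 1/1369
1/U = 0.0085470085 + 0.0001875 + 0.0007304602
1/U = 0.0094649687
U = 105.65 W/(m^2*K)
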